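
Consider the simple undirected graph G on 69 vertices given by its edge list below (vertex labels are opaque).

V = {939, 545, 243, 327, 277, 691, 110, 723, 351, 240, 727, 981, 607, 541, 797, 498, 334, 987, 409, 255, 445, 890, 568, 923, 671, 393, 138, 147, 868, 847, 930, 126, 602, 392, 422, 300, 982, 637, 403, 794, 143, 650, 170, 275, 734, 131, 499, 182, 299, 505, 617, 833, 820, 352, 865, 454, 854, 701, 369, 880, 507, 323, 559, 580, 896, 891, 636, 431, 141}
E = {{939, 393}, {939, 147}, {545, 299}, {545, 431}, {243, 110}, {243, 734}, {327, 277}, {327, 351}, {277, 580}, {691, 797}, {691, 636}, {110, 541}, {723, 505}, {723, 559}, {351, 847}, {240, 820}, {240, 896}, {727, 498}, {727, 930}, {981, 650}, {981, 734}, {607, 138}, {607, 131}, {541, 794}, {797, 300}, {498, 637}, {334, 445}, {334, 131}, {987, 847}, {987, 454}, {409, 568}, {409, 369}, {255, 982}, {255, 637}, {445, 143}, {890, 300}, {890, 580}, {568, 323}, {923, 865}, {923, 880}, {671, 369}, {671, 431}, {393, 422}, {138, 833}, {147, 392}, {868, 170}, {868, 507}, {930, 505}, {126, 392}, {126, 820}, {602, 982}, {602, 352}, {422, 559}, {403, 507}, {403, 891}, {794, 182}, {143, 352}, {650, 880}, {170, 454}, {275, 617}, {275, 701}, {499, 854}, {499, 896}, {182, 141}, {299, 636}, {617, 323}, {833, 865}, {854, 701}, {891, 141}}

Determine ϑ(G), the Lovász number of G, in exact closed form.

Vertex 300 has 2 neighbors: 797, 890.
deg(607) = 2; N(607) = {138, 131}.
N(277) = {327, 580}, |N(277)| = 2.
N(403) = {507, 891}, |N(403)| = 2.
69-vertex 2-regular graph: a single 69-cycle (edge-transitive).
A has 35 distinct eigenvalues ≈ [2.0, 1.9917, 1.9669, 1.9258, 1.8688, 1.7963, 1.7088, 1.6073, 1.4924, 1.3651, 1.2265, 1.0778, 0.9201, 0.7548, 0.5833, 0.4069, 0.2272, 0.0455, -0.1365, -0.3174, -0.4956, -0.6698, -0.8384, -1.0, -1.1534, -1.2972, -1.4302, -1.5514, -1.6598, -1.7544, -1.8344, -1.8993, -1.9484, -1.9814, -1.9979].
−69·(-2*cos(pi/69)) / ((2)−(-2*cos(pi/69))) = 69*cos(pi/69)/(cos(pi/69) + 1) = ϑ(G).
ϑ(G) ≈ 34.48211.
Sandwich: α(G)=34 ≤ ϑ(G)=69*cos(pi/69)/(cos(pi/69) + 1) ≤ χ(Ḡ)=35 (both strict).

69*cos(pi/69)/(cos(pi/69) + 1)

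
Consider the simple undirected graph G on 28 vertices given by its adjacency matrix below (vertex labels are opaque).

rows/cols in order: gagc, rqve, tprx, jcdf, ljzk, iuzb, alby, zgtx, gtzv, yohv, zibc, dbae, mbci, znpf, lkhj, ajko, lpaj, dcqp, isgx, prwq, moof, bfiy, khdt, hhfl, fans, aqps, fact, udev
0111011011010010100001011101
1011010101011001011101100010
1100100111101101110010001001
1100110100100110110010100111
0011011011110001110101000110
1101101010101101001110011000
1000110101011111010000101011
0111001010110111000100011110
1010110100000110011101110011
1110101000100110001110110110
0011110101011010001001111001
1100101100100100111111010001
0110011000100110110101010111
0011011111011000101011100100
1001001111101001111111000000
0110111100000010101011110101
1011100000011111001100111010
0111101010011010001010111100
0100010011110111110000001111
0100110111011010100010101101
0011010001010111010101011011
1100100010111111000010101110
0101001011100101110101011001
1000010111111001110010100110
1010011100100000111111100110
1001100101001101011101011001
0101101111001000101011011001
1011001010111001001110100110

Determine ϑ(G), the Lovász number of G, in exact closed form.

deg(aqps) = 15; N(aqps) = {gagc, jcdf, ljzk, zgtx, yohv, mbci, znpf, ajko, dcqp, isgx, prwq, bfiy, hhfl, fans, udev}.
deg(ajko) = 15; N(ajko) = {rqve, tprx, ljzk, iuzb, alby, zgtx, lkhj, lpaj, isgx, moof, bfiy, khdt, hhfl, aqps, udev}.
N(rqve) = {gagc, tprx, jcdf, iuzb, zgtx, yohv, dbae, mbci, ajko, dcqp, isgx, prwq, bfiy, khdt, fact}, |N(rqve)| = 15.
deg(khdt) = 15; N(khdt) = {rqve, jcdf, alby, gtzv, yohv, zibc, znpf, ajko, lpaj, dcqp, prwq, bfiy, hhfl, fans, udev}.
deg(v) = 15 for all v (|V|=28); Kneser-type, 2-subsets of [8].
The 3 distinct eigenvalues: [15.0, 1.0, -5.0].
Lovász: ϑ = −28(-5)/(15+-1*(-5)) = 7.
Numerically 7.0000.

7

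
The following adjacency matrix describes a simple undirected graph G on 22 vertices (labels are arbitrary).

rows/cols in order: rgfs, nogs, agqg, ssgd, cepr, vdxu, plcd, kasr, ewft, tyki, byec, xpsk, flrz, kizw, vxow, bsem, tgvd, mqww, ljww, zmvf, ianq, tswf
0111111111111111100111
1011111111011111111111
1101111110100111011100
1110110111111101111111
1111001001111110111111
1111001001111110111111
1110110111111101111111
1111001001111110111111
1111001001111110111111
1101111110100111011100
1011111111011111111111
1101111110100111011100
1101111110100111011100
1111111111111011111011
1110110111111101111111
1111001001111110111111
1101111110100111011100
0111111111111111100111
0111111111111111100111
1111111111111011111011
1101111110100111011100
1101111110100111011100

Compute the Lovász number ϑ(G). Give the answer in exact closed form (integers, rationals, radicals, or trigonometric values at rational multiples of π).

7

N(byec) = {rgfs, agqg, ssgd, cepr, vdxu, plcd, kasr, ewft, tyki, xpsk, flrz, kizw, vxow, bsem, tgvd, mqww, ljww, zmvf, ianq, tswf}, |N(byec)| = 20.
N(rgfs) = {nogs, agqg, ssgd, cepr, vdxu, plcd, kasr, ewft, tyki, byec, xpsk, flrz, kizw, vxow, bsem, tgvd, zmvf, ianq, tswf}, |N(rgfs)| = 19.
deg(tgvd) = 15; N(tgvd) = {rgfs, nogs, ssgd, cepr, vdxu, plcd, kasr, ewft, byec, kizw, vxow, bsem, mqww, ljww, zmvf}.
deg(xpsk) = 15; N(xpsk) = {rgfs, nogs, ssgd, cepr, vdxu, plcd, kasr, ewft, byec, kizw, vxow, bsem, mqww, ljww, zmvf}.
6 parts of sizes [7, 5, 3, 3, 2, 2]; α(G) = 7 = ϑ (perfect).
ϑ(G) ≈ 7.000000000.
7 ≤ 7 ≤ 7: collapsed.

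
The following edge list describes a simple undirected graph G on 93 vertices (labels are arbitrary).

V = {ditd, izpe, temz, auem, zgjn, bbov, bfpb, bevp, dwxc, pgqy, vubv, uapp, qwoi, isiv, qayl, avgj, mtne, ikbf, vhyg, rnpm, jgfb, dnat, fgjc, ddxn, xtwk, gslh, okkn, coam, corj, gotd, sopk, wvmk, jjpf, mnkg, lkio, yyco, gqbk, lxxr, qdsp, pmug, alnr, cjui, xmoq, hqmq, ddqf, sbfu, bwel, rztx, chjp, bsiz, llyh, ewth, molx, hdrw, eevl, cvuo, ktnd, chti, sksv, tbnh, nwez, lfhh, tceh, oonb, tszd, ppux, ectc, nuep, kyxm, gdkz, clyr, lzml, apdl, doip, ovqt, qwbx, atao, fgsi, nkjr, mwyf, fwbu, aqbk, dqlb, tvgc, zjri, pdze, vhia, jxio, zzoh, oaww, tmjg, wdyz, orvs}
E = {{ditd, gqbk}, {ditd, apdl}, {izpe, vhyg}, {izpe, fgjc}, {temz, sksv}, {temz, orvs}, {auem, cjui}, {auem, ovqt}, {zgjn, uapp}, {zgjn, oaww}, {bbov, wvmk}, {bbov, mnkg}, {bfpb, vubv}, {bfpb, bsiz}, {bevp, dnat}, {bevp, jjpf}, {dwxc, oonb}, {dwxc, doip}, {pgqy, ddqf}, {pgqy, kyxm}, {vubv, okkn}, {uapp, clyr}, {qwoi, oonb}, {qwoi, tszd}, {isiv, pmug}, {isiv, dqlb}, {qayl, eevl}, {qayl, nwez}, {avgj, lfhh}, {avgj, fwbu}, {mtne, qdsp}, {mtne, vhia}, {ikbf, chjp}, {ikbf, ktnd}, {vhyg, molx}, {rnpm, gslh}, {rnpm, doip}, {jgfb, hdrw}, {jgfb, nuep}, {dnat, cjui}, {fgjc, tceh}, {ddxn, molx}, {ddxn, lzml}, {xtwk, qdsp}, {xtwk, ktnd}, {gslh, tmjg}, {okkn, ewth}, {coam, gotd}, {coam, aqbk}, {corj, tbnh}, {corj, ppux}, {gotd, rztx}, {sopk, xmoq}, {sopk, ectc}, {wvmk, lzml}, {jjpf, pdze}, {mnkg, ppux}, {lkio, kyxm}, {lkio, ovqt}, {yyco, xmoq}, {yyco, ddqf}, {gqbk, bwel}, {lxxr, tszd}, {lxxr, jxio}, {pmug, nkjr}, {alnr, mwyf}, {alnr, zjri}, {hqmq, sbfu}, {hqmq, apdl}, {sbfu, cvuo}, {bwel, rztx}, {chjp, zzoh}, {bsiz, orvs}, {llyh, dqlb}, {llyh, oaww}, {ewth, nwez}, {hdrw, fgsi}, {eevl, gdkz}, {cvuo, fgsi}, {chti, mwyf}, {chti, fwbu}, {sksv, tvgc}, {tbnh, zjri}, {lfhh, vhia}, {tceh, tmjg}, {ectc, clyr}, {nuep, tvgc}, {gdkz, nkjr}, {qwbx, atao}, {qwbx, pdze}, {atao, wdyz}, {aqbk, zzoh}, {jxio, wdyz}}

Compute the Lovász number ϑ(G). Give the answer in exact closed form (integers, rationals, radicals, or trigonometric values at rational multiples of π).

93*cos(pi/93)/(cos(pi/93) + 1)

Vertex xmoq has 2 neighbors: sopk, yyco.
N(llyh) = {dqlb, oaww}, |N(llyh)| = 2.
Vertex ditd has 2 neighbors: gqbk, apdl.
N(cvuo) = {sbfu, fgsi}, |N(cvuo)| = 2.
Every vertex has degree 2 (N=93); the odd cycle C_{93}.
The 47 distinct eigenvalues: [2.0, 1.995, 1.982, 1.959, 1.927, 1.887, 1.838, 1.78, 1.715, 1.642, 1.561, 1.473, 1.378, 1.277, 1.17, 1.058, 0.941, 0.82, 0.695, 0.566, 0.436, 0.303, 0.169, 0.034, -0.101, -0.236, -0.369, -0.501, -0.631, -0.758, -0.881, -1.0, -1.115, -1.224, -1.328, -1.426, -1.518, -1.602, -1.679, -1.749, -1.81, -1.864, -1.908, -1.944, -1.972, -1.99, -1.999].
ϑ = −N·λ_min/(λ_max−λ_min) = −93·(-2*cos(pi/93))/(2−(-2*cos(pi/93))) = 93*cos(pi/93)/(cos(pi/93) + 1).
Numerically 46.486732.
Lovász sandwich 46 ≤ 93*cos(pi/93)/(cos(pi/93) + 1) ≤ 47: both strict.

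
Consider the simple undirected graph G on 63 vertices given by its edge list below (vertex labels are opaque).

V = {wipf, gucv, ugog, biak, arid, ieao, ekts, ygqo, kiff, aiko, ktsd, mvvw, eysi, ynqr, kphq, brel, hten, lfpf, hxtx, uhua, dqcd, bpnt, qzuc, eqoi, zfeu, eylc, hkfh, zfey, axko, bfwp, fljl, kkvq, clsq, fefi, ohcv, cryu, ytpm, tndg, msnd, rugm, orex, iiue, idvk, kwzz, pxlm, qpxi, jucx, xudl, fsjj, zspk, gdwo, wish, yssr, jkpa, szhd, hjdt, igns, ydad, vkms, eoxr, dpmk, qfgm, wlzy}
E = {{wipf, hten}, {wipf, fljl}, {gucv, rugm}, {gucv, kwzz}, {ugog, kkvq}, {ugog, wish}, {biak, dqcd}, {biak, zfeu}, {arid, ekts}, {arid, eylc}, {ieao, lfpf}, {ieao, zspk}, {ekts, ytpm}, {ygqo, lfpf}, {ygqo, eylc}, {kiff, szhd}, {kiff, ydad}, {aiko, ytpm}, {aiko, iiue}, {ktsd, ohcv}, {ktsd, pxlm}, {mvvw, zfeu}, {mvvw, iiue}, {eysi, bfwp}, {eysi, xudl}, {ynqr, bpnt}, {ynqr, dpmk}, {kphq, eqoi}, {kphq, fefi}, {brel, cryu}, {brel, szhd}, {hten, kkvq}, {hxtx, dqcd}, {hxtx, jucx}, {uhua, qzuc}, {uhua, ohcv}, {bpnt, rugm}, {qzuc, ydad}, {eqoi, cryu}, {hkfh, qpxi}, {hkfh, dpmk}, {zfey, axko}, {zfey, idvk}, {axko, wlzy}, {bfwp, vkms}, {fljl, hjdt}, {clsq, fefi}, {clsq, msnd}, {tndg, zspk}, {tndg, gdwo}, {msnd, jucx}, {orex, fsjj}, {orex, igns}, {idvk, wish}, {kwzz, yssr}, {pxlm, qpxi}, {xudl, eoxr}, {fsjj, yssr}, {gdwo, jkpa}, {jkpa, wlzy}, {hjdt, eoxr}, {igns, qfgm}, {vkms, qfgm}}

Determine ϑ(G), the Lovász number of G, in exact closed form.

deg(jucx) = 2; N(jucx) = {hxtx, msnd}.
deg(zfey) = 2; N(zfey) = {axko, idvk}.
N(ieao) = {lfpf, zspk}, |N(ieao)| = 2.
Vertex ktsd has 2 neighbors: ohcv, pxlm.
Regular of degree 2 on 63 vertices: this is C_{63}, the 63-cycle.
A has 32 distinct eigenvalues ≈ [2.0, 1.990062, 1.960345, 1.911146, 1.842952, 1.756443, 1.652478, 1.532089, 1.396474, 1.24698, 1.085093, 0.912421, 0.730682, 0.541681, 0.347296, 0.14946, -0.049861, -0.248687, -0.445042, -0.636973, -0.822574, -1.0, -1.167487, -1.323372, -1.466104, -1.594265, -1.706582, -1.801938, -1.879385, -1.938155, -1.977662, -1.997514].
With N=63: ϑ(G) = 63·(-(-1)*2*cos(pi/63))/(2−(-2*cos(pi/63))) = 63*cos(pi/63)/(cos(pi/63) + 1).
Numerically 31.4804093.
α=31, χ(Ḡ)=32; ϑ=63*cos(pi/63)/(cos(pi/63) + 1) lies between (both strict).

63*cos(pi/63)/(cos(pi/63) + 1)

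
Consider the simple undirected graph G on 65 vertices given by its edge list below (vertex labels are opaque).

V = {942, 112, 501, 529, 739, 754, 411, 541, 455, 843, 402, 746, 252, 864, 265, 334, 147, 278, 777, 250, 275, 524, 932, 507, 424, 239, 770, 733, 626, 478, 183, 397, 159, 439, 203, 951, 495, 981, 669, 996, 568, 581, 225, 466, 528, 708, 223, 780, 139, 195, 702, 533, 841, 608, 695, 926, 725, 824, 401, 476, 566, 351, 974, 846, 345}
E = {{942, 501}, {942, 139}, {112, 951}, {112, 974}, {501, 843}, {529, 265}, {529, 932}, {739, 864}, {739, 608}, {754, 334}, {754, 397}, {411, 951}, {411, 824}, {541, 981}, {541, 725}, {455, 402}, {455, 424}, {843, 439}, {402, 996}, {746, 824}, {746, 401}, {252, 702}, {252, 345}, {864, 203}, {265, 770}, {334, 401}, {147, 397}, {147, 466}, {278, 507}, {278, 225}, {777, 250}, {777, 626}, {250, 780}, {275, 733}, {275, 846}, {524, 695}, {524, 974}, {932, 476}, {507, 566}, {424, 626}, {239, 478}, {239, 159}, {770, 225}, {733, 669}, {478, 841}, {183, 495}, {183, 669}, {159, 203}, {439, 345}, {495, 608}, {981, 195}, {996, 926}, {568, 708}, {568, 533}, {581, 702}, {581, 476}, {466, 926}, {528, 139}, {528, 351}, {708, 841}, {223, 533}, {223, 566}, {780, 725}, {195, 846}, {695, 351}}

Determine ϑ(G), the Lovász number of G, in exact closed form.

deg(265) = 2; N(265) = {529, 770}.
Vertex 159 has 2 neighbors: 239, 203.
deg(402) = 2; N(402) = {455, 996}.
deg(974) = 2; N(974) = {112, 524}.
Every vertex has degree 2 (N=65); connected 2-regular on 65 ⇒ C_{65}.
The 33 distinct eigenvalues: [2.0, 1.99066, 1.96274, 1.91649, 1.85235, 1.77091, 1.67294, 1.55935, 1.4312, 1.28968, 1.13613, 0.97197, 0.79873, 0.61803, 0.43157, 0.24107, 0.04833, -0.14487, -0.33671, -0.52541, -0.70921, -0.88638, -1.05528, -1.21433, -1.36203, -1.49702, -1.61803, -1.72394, -1.81375, -1.88662, -1.94188, -1.97901, -1.99766].
λ_max=2, λ_min=-2*cos(pi/65); ϑ = −65·λ_min/(λ_max−λ_min) = 65*cos(pi/65)/(cos(pi/65) + 1).
= 32.4810… (decimal).
α=32, χ(Ḡ)=33; ϑ=65*cos(pi/65)/(cos(pi/65) + 1) lies between (both strict).

65*cos(pi/65)/(cos(pi/65) + 1)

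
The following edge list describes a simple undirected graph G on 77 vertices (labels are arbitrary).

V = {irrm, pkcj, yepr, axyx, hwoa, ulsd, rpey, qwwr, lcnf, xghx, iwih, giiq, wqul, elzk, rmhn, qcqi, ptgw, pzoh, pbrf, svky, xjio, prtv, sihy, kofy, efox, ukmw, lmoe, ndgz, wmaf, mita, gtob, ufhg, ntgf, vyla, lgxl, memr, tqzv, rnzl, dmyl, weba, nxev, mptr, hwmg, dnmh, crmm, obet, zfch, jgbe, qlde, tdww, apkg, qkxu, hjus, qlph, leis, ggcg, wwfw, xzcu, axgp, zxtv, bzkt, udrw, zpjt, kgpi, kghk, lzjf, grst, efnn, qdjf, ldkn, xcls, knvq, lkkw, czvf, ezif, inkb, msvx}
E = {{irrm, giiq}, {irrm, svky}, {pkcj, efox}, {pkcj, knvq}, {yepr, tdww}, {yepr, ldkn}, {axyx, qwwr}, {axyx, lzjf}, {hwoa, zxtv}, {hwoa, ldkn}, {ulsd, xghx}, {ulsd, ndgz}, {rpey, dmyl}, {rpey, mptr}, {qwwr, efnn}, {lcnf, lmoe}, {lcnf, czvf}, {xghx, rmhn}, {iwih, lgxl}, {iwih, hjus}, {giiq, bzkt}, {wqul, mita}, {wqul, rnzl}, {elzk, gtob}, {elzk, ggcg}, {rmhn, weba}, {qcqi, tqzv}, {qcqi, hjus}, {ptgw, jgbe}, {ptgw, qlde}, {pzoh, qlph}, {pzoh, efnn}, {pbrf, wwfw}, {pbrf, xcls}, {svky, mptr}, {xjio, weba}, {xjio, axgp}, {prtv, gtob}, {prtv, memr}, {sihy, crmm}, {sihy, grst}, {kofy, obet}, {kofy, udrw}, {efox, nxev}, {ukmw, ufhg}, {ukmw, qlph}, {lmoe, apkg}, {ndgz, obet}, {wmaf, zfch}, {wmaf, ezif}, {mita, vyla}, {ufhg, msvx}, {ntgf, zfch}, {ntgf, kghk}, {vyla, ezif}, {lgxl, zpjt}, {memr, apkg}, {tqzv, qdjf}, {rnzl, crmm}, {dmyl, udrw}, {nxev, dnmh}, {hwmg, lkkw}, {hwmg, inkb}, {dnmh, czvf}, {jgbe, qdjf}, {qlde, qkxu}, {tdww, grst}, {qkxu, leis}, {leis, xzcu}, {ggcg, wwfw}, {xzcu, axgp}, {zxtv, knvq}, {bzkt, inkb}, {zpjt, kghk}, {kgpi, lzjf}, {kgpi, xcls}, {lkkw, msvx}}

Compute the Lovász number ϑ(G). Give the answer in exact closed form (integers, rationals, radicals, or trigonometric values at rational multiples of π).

77*cos(pi/77)/(cos(pi/77) + 1)

Vertex udrw has 2 neighbors: kofy, dmyl.
deg(vyla) = 2; N(vyla) = {mita, ezif}.
deg(wwfw) = 2; N(wwfw) = {pbrf, ggcg}.
deg(inkb) = 2; N(inkb) = {hwmg, bzkt}.
2-regular, N=77; a single 77-cycle (edge-transitive).
spec(A) ≈ [2.0, 1.99335, 1.97342, 1.94037, 1.89441, 1.83583, 1.76504, 1.68251, 1.58877, 1.48447, 1.37028, 1.24698, 1.11538, 0.97635, 0.83083, 0.67978, 0.5242, 0.36514, 0.20365, 0.0408, -0.12232, -0.28463, -0.44504, -0.60249, -0.75593, -0.90434, -1.04674, -1.18216, -1.30972, -1.42856, -1.5379, -1.637, -1.72521, -1.80194, -1.86667, -1.91899, -1.95853, -1.98504, -1.99834] (distinct, 5 d.p.).
ϑ = −N·λ_min/(λ_max−λ_min) = −77·(-2*cos(pi/77))/(2−(-2*cos(pi/77))) = 77*cos(pi/77)/(cos(pi/77) + 1).
ϑ(G) ≈ 38.483973.
Check 38 ≤ 77*cos(pi/77)/(cos(pi/77) + 1) ≤ 39: both strict.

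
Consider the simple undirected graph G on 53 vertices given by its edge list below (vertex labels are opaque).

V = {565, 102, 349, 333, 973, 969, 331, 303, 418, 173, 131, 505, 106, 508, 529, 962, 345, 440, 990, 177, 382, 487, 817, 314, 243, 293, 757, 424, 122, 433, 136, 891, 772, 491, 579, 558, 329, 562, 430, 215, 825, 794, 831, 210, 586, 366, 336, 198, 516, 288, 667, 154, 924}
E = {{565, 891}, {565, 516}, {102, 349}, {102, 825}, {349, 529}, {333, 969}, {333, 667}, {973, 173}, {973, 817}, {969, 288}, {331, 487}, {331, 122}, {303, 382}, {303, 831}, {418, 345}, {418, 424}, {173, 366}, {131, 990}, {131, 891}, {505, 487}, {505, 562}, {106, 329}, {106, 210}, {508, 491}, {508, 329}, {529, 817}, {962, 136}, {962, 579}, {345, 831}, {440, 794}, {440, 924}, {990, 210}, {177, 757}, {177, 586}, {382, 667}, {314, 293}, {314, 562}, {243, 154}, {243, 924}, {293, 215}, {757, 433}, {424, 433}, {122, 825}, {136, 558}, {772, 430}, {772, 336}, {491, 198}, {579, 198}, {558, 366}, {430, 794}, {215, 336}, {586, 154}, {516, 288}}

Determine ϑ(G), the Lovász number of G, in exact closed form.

53*cos(pi/53)/(cos(pi/53) + 1)

deg(288) = 2; N(288) = {969, 516}.
deg(303) = 2; N(303) = {382, 831}.
N(891) = {565, 131}, |N(891)| = 2.
N(331) = {487, 122}, |N(331)| = 2.
53-vertex 2-regular graph: the odd cycle C_{53}.
The 27 distinct eigenvalues: [2.0, 1.986, 1.944, 1.875, 1.779, 1.659, 1.515, 1.35, 1.166, 0.966, 0.752, 0.527, 0.295, 0.059, -0.178, -0.412, -0.641, -0.86, -1.068, -1.26, -1.435, -1.59, -1.722, -1.83, -1.913, -1.968, -1.996].
With N=53: ϑ(G) = 53·(-(-1)*2*cos(pi/53))/(2−(-2*cos(pi/53))) = 53*cos(pi/53)/(cos(pi/53) + 1).
= 26.47671… (decimal).
Check 26 ≤ 53*cos(pi/53)/(cos(pi/53) + 1) ≤ 27: both strict.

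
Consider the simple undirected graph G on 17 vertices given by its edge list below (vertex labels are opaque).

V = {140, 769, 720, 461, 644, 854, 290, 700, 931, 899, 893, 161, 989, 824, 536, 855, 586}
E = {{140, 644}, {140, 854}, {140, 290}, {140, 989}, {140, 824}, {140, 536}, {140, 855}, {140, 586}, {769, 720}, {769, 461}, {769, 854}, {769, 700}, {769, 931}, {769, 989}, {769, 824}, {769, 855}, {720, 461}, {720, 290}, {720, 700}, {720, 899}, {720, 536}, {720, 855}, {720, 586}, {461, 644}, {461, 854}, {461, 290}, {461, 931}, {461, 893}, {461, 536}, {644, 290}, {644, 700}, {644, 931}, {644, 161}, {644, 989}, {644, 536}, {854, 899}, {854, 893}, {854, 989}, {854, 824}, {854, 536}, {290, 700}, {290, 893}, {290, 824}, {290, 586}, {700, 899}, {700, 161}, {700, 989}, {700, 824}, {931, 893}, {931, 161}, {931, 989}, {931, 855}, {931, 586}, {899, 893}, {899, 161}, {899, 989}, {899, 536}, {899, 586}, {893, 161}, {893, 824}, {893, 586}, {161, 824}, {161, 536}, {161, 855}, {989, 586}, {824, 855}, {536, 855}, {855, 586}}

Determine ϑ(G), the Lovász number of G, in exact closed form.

sqrt(17)

Vertex 893 has 8 neighbors: 461, 854, 290, 931, 899, 161, 824, 586.
N(854) = {140, 769, 461, 899, 893, 989, 824, 536}, |N(854)| = 8.
Vertex 161 has 8 neighbors: 644, 700, 931, 899, 893, 824, 536, 855.
N(644) = {140, 461, 290, 700, 931, 161, 989, 536}, |N(644)| = 8.
Regular of degree 8 on 17 vertices: SR(17,8,3,4) — a Paley graph.
The 3 distinct eigenvalues: [8.0, 1.56155, -2.56155].
−17·(-sqrt(17)/2 - 1/2) / ((8)−(-sqrt(17)/2 - 1/2)) = sqrt(17) = ϑ(G).
≈ 4.1231 (to 4 d.p.).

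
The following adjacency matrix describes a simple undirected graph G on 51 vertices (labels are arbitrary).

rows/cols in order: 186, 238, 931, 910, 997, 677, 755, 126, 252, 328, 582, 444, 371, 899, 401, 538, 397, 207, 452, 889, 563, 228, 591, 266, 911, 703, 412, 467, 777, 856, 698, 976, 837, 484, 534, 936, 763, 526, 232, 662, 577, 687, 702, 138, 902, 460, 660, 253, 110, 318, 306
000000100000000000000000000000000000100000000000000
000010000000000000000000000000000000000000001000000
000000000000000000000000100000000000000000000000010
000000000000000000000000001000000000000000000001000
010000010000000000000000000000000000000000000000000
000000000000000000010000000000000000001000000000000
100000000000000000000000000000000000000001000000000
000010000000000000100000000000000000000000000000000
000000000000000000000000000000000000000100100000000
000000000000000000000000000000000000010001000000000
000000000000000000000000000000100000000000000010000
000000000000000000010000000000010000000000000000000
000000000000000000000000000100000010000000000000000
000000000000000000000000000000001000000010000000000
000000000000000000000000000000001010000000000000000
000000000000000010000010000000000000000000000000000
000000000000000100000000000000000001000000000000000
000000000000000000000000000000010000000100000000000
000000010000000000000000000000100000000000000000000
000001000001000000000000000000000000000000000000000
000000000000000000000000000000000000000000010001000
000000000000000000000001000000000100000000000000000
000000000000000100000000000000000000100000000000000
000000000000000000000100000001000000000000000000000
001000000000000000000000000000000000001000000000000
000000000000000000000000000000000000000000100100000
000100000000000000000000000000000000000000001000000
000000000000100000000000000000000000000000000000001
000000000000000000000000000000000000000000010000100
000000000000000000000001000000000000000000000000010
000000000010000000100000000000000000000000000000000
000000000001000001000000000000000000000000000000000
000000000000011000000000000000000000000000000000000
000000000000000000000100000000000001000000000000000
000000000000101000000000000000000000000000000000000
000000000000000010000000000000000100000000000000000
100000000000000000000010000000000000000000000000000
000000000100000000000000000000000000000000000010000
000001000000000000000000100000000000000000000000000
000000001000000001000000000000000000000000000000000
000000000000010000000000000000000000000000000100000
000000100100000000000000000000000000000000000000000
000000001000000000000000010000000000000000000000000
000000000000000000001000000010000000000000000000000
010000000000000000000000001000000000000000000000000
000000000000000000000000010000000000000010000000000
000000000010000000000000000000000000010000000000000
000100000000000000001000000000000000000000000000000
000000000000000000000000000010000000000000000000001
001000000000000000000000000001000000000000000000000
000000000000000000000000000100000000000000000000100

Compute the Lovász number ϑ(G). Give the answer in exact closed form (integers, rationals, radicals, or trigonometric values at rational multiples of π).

51*cos(pi/51)/(cos(pi/51) + 1)

N(703) = {702, 460}, |N(703)| = 2.
Vertex 538 has 2 neighbors: 397, 591.
deg(936) = 2; N(936) = {397, 484}.
N(889) = {677, 444}, |N(889)| = 2.
Regular of degree 2 on 51 vertices: connected 2-regular on 51 ⇒ C_{51}.
spec(A) ≈ [2.0, 1.9848, 1.9396, 1.8649, 1.762, 1.6324, 1.478, 1.3012, 1.1047, 0.8915, 0.6647, 0.4279, 0.1845, -0.0616, -0.3068, -0.5473, -0.7796, -1.0, -1.2053, -1.3923, -1.5582, -1.7004, -1.8169, -1.9059, -1.9659, -1.9962] (distinct, 4 d.p.).
ϑ = −N·λ_min/(λ_max−λ_min) = −51·(-2*cos(pi/51))/(2−(-2*cos(pi/51))) = 51*cos(pi/51)/(cos(pi/51) + 1).
= 25.47579449… (decimal).
25 ≤ 51*cos(pi/51)/(cos(pi/51) + 1) ≤ 26: both strict.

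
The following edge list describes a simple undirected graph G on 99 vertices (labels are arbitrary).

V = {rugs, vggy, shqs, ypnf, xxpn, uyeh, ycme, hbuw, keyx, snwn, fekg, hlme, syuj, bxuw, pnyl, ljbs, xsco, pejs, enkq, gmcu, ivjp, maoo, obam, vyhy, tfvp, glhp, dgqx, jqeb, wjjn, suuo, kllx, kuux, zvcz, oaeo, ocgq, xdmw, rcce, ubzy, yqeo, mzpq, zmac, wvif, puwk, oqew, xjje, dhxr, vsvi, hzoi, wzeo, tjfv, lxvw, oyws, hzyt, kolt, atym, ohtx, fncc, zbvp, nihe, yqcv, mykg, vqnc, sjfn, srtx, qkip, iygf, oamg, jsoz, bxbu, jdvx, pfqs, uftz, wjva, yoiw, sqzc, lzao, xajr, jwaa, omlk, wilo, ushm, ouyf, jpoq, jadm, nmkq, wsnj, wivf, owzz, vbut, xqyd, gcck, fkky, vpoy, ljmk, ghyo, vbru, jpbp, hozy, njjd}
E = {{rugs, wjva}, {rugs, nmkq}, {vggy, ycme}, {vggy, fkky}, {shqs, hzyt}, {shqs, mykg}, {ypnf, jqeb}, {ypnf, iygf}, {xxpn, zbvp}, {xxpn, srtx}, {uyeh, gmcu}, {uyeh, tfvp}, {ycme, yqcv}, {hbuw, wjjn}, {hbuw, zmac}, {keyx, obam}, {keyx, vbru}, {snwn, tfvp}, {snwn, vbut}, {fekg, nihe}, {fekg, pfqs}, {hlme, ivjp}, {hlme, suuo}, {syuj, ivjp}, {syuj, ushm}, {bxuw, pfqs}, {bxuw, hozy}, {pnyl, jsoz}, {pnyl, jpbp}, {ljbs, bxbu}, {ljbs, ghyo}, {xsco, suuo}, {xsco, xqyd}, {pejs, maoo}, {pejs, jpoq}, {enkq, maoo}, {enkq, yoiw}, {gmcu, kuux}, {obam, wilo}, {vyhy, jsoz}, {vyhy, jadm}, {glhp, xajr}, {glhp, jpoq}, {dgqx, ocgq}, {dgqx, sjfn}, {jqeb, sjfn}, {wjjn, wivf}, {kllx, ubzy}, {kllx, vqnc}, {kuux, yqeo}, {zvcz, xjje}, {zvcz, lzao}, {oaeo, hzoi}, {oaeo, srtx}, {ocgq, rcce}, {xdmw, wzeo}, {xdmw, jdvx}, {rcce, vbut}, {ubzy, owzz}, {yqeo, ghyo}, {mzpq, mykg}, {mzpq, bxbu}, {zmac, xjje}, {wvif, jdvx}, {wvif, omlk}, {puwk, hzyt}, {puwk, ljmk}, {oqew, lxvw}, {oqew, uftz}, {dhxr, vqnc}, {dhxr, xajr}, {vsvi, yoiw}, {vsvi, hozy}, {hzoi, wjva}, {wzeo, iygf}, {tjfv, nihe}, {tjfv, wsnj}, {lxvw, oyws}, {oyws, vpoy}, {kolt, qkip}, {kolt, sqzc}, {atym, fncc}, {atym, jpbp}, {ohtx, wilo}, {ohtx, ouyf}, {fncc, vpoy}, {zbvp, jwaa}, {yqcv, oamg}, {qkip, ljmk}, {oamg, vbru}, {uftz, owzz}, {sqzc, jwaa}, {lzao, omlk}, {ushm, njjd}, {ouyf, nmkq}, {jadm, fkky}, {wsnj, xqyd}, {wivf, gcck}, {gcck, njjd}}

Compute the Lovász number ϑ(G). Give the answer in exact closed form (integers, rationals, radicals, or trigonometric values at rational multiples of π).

Vertex snwn has 2 neighbors: tfvp, vbut.
N(sjfn) = {dgqx, jqeb}, |N(sjfn)| = 2.
Vertex nmkq has 2 neighbors: rugs, ouyf.
Vertex vggy has 2 neighbors: ycme, fkky.
Every vertex has degree 2 (N=99); this is C_{99}, the 99-cycle.
A has 50 distinct eigenvalues ≈ [2.0, 1.996, 1.984, 1.964, 1.936, 1.9, 1.857, 1.806, 1.748, 1.683, 1.611, 1.532, 1.447, 1.357, 1.261, 1.16, 1.054, 0.945, 0.831, 0.714, 0.594, 0.472, 0.347, 0.222, 0.095, -0.032, -0.158, -0.285, -0.41, -0.533, -0.654, -0.773, -0.888, -1.0, -1.108, -1.211, -1.31, -1.403, -1.491, -1.572, -1.647, -1.716, -1.778, -1.832, -1.879, -1.919, -1.951, -1.975, -1.991, -1.999].
Lovász: ϑ = −99(-2*cos(pi/99))/(2+-(-1)*2*cos(pi/99)) = 99*cos(pi/99)/(cos(pi/99) + 1).
≈ 49.48754 (to 5 d.p.).
Lovász sandwich 49 ≤ 99*cos(pi/99)/(cos(pi/99) + 1) ≤ 50: both strict.

99*cos(pi/99)/(cos(pi/99) + 1)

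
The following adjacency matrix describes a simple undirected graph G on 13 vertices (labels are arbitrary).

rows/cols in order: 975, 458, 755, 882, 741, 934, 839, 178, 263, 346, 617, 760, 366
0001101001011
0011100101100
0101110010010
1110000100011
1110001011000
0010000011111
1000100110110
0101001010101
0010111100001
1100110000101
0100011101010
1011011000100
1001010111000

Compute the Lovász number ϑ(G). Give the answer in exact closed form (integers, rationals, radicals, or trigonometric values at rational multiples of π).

N(366) = {975, 882, 934, 178, 263, 346}, |N(366)| = 6.
N(263) = {755, 741, 934, 839, 178, 366}, |N(263)| = 6.
N(741) = {975, 458, 755, 839, 263, 346}, |N(741)| = 6.
N(934) = {755, 263, 346, 617, 760, 366}, |N(934)| = 6.
deg(v) = 6 for all v (|V|=13); SR(13,6,2,3) — a Paley graph.
The 3 distinct eigenvalues: [6.0, 1.302776, -2.302776].
−13·(-sqrt(13)/2 - 1/2) / ((6)−(-sqrt(13)/2 - 1/2)) = sqrt(13) = ϑ(G).
≈ 3.605551275 (to 9 d.p.).

sqrt(13)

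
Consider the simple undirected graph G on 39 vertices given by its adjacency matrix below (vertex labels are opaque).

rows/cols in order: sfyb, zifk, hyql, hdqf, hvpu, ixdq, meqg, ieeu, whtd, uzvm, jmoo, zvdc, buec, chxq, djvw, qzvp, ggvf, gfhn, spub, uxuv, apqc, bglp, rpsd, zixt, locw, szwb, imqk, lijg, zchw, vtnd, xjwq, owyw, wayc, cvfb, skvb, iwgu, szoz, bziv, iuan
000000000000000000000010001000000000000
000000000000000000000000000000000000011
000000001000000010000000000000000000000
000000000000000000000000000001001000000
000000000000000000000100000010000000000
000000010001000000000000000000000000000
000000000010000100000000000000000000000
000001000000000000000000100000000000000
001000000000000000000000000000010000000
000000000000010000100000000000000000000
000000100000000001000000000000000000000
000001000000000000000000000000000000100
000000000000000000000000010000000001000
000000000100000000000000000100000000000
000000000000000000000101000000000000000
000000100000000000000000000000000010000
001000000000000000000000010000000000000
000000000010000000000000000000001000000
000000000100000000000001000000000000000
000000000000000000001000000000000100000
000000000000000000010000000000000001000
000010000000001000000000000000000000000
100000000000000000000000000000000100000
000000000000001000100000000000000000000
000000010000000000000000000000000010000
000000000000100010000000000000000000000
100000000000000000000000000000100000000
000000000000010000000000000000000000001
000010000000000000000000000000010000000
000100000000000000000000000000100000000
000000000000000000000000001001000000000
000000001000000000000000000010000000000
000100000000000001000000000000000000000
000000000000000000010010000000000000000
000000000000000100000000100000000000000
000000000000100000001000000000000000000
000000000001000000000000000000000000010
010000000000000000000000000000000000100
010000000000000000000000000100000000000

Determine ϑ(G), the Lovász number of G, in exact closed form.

Vertex bziv has 2 neighbors: zifk, szoz.
deg(hdqf) = 2; N(hdqf) = {vtnd, wayc}.
deg(apqc) = 2; N(apqc) = {uxuv, iwgu}.
N(ieeu) = {ixdq, locw}, |N(ieeu)| = 2.
Regular of degree 2 on 39 vertices: a single 39-cycle (edge-transitive).
Distinct eigenvalues (to 6 d.p.): [2.0, 1.974101, 1.897073, 1.770912, 1.598886, 1.385449, 1.136129, 0.857385, 0.556435, 0.241073, -0.080532, -0.400051, -0.70921, -1.0, -1.264891, -1.497021, -1.69038, -1.839959, -1.941884, -1.993515].
Lovász: ϑ = −39(-2*cos(pi/39))/(2+-(-1)*2*cos(pi/39)) = 39*cos(pi/39)/(cos(pi/39) + 1).
Numerically 19.46833.
Check 19 ≤ 39*cos(pi/39)/(cos(pi/39) + 1) ≤ 20: both strict.

39*cos(pi/39)/(cos(pi/39) + 1)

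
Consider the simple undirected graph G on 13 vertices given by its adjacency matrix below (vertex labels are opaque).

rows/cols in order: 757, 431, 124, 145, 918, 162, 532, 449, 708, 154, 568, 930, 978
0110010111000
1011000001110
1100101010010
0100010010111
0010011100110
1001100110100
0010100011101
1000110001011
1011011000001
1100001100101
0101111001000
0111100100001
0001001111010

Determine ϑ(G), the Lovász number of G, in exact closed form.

sqrt(13)

Vertex 124 has 6 neighbors: 757, 431, 918, 532, 708, 930.
Vertex 918 has 6 neighbors: 124, 162, 532, 449, 568, 930.
Vertex 532 has 6 neighbors: 124, 918, 708, 154, 568, 978.
N(145) = {431, 162, 708, 568, 930, 978}, |N(145)| = 6.
Every vertex has degree 6 (N=13); Paley(13): SR with (k,λ,μ)=(6,2,3).
Distinct eigenvalues (to 6 d.p.): [6.0, 1.302776, -2.302776].
Lovász: ϑ = −13(-sqrt(13)/2 - 1/2)/(6+-(-sqrt(13)/2 - 1/2)) = sqrt(13).
ϑ(G) ≈ 3.6055513.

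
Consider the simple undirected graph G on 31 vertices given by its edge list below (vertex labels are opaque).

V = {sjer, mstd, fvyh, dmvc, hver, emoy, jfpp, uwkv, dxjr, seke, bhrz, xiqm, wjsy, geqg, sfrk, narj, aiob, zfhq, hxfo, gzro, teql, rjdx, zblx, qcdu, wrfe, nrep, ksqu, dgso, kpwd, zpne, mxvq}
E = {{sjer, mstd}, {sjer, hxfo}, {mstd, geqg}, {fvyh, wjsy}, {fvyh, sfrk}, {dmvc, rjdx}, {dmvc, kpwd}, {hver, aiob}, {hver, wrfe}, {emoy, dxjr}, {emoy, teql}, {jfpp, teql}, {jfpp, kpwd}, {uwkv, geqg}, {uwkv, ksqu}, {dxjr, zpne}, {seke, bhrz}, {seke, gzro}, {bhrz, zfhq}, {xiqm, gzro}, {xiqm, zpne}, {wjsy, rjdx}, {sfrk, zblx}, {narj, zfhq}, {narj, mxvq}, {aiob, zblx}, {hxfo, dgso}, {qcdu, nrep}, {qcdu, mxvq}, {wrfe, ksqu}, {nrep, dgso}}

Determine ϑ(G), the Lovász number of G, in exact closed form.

N(xiqm) = {gzro, zpne}, |N(xiqm)| = 2.
deg(sfrk) = 2; N(sfrk) = {fvyh, zblx}.
Vertex rjdx has 2 neighbors: dmvc, wjsy.
Vertex dmvc has 2 neighbors: rjdx, kpwd.
G on 31 vertices is 2-regular; this is C_{31}, the 31-cycle.
Distinct eigenvalues (to 4 d.p.): [2.0, 1.9591, 1.8379, 1.6415, 1.3779, 1.0579, 0.6946, 0.3029, -0.1013, -0.5013, -0.8808, -1.2242, -1.5175, -1.7487, -1.9083, -1.9897].
−31·(-2*cos(pi/31)) / ((2)−(-2*cos(pi/31))) = 31*cos(pi/31)/(cos(pi/31) + 1) = ϑ(G).
Numerically 15.460135.
Sandwich: α(G)=15 ≤ ϑ(G)=31*cos(pi/31)/(cos(pi/31) + 1) ≤ χ(Ḡ)=16 (both strict).

31*cos(pi/31)/(cos(pi/31) + 1)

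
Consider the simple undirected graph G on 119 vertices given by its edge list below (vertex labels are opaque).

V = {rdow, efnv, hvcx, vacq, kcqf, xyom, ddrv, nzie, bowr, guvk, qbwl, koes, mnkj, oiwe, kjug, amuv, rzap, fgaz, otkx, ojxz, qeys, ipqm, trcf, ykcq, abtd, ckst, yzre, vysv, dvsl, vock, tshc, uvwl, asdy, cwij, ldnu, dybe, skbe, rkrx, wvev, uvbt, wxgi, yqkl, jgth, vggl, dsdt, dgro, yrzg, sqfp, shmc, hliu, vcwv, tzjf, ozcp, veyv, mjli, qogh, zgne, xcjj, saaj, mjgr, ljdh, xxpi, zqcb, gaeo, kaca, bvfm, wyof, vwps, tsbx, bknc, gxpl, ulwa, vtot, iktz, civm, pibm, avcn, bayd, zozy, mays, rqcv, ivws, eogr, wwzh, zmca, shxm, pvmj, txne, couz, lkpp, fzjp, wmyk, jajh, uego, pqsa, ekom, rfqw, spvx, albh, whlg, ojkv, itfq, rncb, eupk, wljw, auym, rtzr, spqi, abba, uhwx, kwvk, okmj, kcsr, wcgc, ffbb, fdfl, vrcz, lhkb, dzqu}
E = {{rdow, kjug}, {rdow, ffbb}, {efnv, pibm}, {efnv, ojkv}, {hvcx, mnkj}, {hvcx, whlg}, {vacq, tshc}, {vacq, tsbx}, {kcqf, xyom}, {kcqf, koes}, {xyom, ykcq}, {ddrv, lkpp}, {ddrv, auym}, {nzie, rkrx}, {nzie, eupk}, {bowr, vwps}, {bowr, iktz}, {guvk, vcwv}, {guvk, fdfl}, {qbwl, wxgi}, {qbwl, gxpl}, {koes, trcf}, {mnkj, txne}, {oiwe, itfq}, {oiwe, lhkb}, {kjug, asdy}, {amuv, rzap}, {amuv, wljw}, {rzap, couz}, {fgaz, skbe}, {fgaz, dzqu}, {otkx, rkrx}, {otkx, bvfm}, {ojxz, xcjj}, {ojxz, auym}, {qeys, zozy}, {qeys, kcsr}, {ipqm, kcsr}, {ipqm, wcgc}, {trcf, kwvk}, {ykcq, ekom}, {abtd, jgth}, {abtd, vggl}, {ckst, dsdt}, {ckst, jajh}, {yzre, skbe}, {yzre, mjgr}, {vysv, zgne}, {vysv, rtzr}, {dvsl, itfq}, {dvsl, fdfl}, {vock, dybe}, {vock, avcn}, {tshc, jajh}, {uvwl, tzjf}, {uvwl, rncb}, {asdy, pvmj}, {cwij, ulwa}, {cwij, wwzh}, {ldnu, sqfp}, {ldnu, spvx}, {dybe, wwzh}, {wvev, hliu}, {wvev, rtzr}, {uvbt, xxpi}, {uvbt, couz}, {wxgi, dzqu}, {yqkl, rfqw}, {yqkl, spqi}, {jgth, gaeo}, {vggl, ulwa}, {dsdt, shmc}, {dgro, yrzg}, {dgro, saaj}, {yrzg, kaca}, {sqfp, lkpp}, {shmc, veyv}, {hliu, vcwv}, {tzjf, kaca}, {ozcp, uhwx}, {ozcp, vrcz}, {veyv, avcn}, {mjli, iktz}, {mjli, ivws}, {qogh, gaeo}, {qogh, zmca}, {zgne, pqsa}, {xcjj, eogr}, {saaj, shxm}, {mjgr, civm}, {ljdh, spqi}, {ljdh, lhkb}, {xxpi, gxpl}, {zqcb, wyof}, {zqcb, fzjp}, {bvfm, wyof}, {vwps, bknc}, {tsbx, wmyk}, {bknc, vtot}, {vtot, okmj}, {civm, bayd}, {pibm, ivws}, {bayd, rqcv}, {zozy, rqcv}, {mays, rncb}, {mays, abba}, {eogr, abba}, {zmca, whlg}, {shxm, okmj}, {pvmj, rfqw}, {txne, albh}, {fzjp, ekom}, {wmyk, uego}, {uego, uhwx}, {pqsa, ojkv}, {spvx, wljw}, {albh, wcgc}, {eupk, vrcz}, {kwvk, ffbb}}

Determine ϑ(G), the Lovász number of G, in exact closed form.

119*cos(pi/119)/(cos(pi/119) + 1)

N(asdy) = {kjug, pvmj}, |N(asdy)| = 2.
N(uvbt) = {xxpi, couz}, |N(uvbt)| = 2.
N(abtd) = {jgth, vggl}, |N(abtd)| = 2.
Vertex yqkl has 2 neighbors: rfqw, spqi.
G on 119 vertices is 2-regular; connected 2-regular on 119 ⇒ C_{119}.
spec(A) ≈ [2.0, 1.9972, 1.9889, 1.975, 1.9556, 1.9307, 1.9005, 1.8649, 1.8242, 1.7784, 1.7276, 1.672, 1.6118, 1.5471, 1.478, 1.4048, 1.3278, 1.247, 1.1627, 1.0752, 0.9847, 0.8915, 0.7957, 0.6978, 0.5979, 0.4964, 0.3934, 0.2894, 0.1845, 0.0792, -0.0264, -0.1319, -0.237, -0.3415, -0.445, -0.5473, -0.6481, -0.747, -0.8439, -0.9384, -1.0303, -1.1194, -1.2053, -1.2878, -1.3668, -1.4419, -1.5131, -1.58, -1.6425, -1.7004, -1.7536, -1.8019, -1.8452, -1.8834, -1.9163, -1.9438, -1.9659, -1.9826, -1.9937, -1.9993] (distinct, 4 d.p.).
With N=119: ϑ(G) = 119·(-(-1)*2*cos(pi/119))/(2−(-2*cos(pi/119))) = 119*cos(pi/119)/(cos(pi/119) + 1).
ϑ(G) ≈ 59.4896.
Lovász sandwich 59 ≤ 119*cos(pi/119)/(cos(pi/119) + 1) ≤ 60: both strict.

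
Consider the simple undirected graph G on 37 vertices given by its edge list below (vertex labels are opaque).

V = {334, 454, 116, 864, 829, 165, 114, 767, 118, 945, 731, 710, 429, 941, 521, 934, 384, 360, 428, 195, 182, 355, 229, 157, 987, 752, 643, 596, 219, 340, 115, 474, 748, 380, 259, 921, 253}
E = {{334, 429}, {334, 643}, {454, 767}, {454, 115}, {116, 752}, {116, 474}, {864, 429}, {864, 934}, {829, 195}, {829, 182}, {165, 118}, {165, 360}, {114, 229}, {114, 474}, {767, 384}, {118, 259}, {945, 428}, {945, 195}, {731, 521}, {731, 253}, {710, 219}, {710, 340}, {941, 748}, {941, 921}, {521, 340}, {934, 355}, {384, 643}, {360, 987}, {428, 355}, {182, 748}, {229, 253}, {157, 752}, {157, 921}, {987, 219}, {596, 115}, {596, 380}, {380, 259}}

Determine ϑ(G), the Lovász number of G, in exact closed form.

deg(195) = 2; N(195) = {829, 945}.
Vertex 710 has 2 neighbors: 219, 340.
Vertex 360 has 2 neighbors: 165, 987.
N(253) = {731, 229}, |N(253)| = 2.
G on 37 vertices is 2-regular; connected 2-regular on 37 ⇒ C_{37}.
A has 19 distinct eigenvalues ≈ [2.0, 1.971232, 1.885755, 1.746028, 1.556072, 1.321349, 1.048615, 0.745713, 0.421359, 0.084882, -0.254036, -0.585646, -0.900407, -1.189266, -1.443912, -1.657019, -1.822457, -1.935466, -1.992795].
−37·(-2*cos(pi/37)) / ((2)−(-2*cos(pi/37))) = 37*cos(pi/37)/(cos(pi/37) + 1) = ϑ(G).
= 18.4666… (decimal).
Lovász sandwich 18 ≤ 37*cos(pi/37)/(cos(pi/37) + 1) ≤ 19: both strict.

37*cos(pi/37)/(cos(pi/37) + 1)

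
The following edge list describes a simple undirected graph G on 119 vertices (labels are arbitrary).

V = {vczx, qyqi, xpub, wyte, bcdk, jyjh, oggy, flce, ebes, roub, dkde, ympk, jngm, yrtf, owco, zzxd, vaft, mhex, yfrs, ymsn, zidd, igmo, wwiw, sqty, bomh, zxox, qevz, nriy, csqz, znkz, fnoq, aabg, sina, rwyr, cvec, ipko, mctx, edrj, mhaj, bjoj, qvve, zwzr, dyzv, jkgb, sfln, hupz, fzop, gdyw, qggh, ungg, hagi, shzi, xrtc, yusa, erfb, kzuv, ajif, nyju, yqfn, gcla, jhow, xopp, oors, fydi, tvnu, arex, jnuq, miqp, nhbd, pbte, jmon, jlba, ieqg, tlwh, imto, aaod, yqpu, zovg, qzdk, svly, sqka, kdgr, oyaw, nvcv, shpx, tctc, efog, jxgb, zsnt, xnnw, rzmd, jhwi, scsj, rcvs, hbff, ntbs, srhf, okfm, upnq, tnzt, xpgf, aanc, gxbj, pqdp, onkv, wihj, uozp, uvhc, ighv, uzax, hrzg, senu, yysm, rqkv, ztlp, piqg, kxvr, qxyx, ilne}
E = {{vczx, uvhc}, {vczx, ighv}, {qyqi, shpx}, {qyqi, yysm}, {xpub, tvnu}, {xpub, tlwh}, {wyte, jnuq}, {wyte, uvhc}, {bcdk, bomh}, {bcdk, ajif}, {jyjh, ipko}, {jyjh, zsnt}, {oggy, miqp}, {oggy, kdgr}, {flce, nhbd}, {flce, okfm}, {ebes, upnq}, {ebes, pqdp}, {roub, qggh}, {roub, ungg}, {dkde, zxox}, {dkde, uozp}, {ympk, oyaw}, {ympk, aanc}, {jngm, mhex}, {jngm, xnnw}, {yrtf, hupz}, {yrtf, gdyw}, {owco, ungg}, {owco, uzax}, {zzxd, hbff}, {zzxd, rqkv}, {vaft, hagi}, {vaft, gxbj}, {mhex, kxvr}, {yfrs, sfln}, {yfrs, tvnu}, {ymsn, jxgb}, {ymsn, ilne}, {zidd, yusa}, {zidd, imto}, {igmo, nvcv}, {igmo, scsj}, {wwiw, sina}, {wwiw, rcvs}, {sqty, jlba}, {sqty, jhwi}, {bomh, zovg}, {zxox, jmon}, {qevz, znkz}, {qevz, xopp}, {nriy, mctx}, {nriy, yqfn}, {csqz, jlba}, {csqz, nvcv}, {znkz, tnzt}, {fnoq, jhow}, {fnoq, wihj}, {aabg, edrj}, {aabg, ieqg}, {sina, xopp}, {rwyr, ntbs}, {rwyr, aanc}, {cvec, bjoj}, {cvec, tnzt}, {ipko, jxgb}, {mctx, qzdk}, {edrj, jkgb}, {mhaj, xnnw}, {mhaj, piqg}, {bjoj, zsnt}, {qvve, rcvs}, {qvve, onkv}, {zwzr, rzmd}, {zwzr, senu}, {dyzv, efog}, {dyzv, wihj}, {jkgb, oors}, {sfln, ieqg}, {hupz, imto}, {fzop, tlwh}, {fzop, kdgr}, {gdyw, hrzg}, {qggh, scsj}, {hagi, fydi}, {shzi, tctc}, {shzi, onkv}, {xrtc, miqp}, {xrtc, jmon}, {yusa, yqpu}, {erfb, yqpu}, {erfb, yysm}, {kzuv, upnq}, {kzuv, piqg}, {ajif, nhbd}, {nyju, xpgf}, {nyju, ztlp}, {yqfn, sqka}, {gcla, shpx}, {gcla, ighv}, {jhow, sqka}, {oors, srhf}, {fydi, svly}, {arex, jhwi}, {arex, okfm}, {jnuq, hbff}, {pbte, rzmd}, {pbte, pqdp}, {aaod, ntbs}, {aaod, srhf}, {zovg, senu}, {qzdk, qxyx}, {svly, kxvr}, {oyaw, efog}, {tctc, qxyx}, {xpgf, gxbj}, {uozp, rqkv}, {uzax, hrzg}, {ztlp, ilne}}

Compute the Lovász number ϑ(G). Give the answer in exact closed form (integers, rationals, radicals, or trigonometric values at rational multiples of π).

Vertex dyzv has 2 neighbors: efog, wihj.
deg(uvhc) = 2; N(uvhc) = {vczx, wyte}.
deg(ymsn) = 2; N(ymsn) = {jxgb, ilne}.
N(uozp) = {dkde, rqkv}, |N(uozp)| = 2.
2-regular, N=119; a single 119-cycle (edge-transitive).
spec(A) ≈ [2.0, 1.997213, 1.988859, 1.974962, 1.95556, 1.930708, 1.900475, 1.864944, 1.824216, 1.778403, 1.727634, 1.672049, 1.611804, 1.547067, 1.478018, 1.404849, 1.327765, 1.24698, 1.162719, 1.075218, 0.984719, 0.891477, 0.795749, 0.697804, 0.597914, 0.496357, 0.393417, 0.28938, 0.184537, 0.079179, -0.026399, -0.131904, -0.237041, -0.341517, -0.445042, -0.547326, -0.648085, -0.747037, -0.843907, -0.938425, -1.030328, -1.119358, -1.205269, -1.287821, -1.366783, -1.441936, -1.51307, -1.579986, -1.642499, -1.700434, -1.75363, -1.801938, -1.845223, -1.883366, -1.916259, -1.943812, -1.965946, -1.982601, -1.993731, -1.999303] (distinct, 6 d.p.).
−119·(-2*cos(pi/119)) / ((2)−(-2*cos(pi/119))) = 119*cos(pi/119)/(cos(pi/119) + 1) = ϑ(G).
≈ 59.489631564 (to 9 d.p.).
Check 59 ≤ 119*cos(pi/119)/(cos(pi/119) + 1) ≤ 60: both strict.

119*cos(pi/119)/(cos(pi/119) + 1)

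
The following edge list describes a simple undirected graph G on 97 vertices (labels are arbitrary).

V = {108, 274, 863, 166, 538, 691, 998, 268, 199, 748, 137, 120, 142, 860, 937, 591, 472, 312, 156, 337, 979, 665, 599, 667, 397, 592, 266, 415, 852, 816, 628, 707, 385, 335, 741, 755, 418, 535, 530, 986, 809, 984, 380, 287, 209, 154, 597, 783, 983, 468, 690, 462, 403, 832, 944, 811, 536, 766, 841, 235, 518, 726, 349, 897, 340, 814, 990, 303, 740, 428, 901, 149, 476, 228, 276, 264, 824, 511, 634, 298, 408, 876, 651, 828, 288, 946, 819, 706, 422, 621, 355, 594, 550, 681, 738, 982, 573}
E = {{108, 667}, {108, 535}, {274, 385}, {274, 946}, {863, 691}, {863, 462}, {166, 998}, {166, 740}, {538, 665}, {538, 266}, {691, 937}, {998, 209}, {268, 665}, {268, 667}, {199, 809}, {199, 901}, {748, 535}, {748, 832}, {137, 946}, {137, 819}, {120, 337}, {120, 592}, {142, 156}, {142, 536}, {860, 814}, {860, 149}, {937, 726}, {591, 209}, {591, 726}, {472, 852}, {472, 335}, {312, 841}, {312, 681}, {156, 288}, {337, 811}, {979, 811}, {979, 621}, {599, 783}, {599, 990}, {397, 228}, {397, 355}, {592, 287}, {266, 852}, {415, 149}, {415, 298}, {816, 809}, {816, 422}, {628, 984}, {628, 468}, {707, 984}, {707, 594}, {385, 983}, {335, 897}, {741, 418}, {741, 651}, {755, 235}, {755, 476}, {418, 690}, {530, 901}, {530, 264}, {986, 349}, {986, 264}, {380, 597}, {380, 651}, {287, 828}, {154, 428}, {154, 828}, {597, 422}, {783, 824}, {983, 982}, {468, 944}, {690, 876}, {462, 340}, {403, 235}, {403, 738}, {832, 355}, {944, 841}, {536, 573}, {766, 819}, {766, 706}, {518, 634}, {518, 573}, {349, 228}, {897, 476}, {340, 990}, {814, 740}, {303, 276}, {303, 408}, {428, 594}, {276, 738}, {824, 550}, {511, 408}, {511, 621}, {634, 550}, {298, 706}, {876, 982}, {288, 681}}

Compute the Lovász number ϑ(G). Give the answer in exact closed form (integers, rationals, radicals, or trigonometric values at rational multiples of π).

Vertex 472 has 2 neighbors: 852, 335.
N(380) = {597, 651}, |N(380)| = 2.
N(897) = {335, 476}, |N(897)| = 2.
N(120) = {337, 592}, |N(120)| = 2.
Regular of degree 2 on 97 vertices: connected 2-regular on 97 ⇒ C_{97}.
Distinct eigenvalues (to 4 d.p.): [2.0, 1.9958, 1.9832, 1.9624, 1.9332, 1.896, 1.8508, 1.7979, 1.7374, 1.6697, 1.5949, 1.5134, 1.4256, 1.3318, 1.2325, 1.1279, 1.0186, 0.9051, 0.7878, 0.6671, 0.5437, 0.4179, 0.2905, 0.1618, 0.0324, -0.0971, -0.2262, -0.3544, -0.481, -0.6057, -0.7278, -0.8469, -0.9624, -1.0738, -1.1808, -1.2828, -1.3794, -1.4703, -1.555, -1.6331, -1.7044, -1.7686, -1.8253, -1.8744, -1.9156, -1.9488, -1.9738, -1.9906, -1.999].
λ_max=2, λ_min=-2*cos(pi/97); ϑ = −97·λ_min/(λ_max−λ_min) = 97*cos(pi/97)/(cos(pi/97) + 1).
= 48.4873… (decimal).
Check 48 ≤ 97*cos(pi/97)/(cos(pi/97) + 1) ≤ 49: both strict.

97*cos(pi/97)/(cos(pi/97) + 1)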